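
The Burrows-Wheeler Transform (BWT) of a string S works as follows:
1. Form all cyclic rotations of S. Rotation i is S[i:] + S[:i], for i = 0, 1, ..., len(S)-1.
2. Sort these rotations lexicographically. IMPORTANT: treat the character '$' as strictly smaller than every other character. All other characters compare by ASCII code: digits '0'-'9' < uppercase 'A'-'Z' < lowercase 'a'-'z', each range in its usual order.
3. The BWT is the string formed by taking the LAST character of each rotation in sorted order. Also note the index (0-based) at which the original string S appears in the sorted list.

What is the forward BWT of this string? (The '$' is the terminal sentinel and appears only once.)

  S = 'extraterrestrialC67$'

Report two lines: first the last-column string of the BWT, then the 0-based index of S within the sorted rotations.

All 20 rotations (rotation i = S[i:]+S[:i]):
  rot[0] = extraterrestrialC67$
  rot[1] = xtraterrestrialC67$e
  rot[2] = traterrestrialC67$ex
  rot[3] = raterrestrialC67$ext
  rot[4] = aterrestrialC67$extr
  rot[5] = terrestrialC67$extra
  rot[6] = errestrialC67$extrat
  rot[7] = rrestrialC67$extrate
  rot[8] = restrialC67$extrater
  rot[9] = estrialC67$extraterr
  rot[10] = strialC67$extraterre
  rot[11] = trialC67$extraterres
  rot[12] = rialC67$extraterrest
  rot[13] = ialC67$extraterrestr
  rot[14] = alC67$extraterrestri
  rot[15] = lC67$extraterrestria
  rot[16] = C67$extraterrestrial
  rot[17] = 67$extraterrestrialC
  rot[18] = 7$extraterrestrialC6
  rot[19] = $extraterrestrialC67
Sorted (with $ < everything):
  sorted[0] = $extraterrestrialC67  (last char: '7')
  sorted[1] = 67$extraterrestrialC  (last char: 'C')
  sorted[2] = 7$extraterrestrialC6  (last char: '6')
  sorted[3] = C67$extraterrestrial  (last char: 'l')
  sorted[4] = alC67$extraterrestri  (last char: 'i')
  sorted[5] = aterrestrialC67$extr  (last char: 'r')
  sorted[6] = errestrialC67$extrat  (last char: 't')
  sorted[7] = estrialC67$extraterr  (last char: 'r')
  sorted[8] = extraterrestrialC67$  (last char: '$')
  sorted[9] = ialC67$extraterrestr  (last char: 'r')
  sorted[10] = lC67$extraterrestria  (last char: 'a')
  sorted[11] = raterrestrialC67$ext  (last char: 't')
  sorted[12] = restrialC67$extrater  (last char: 'r')
  sorted[13] = rialC67$extraterrest  (last char: 't')
  sorted[14] = rrestrialC67$extrate  (last char: 'e')
  sorted[15] = strialC67$extraterre  (last char: 'e')
  sorted[16] = terrestrialC67$extra  (last char: 'a')
  sorted[17] = traterrestrialC67$ex  (last char: 'x')
  sorted[18] = trialC67$extraterres  (last char: 's')
  sorted[19] = xtraterrestrialC67$e  (last char: 'e')
Last column: 7C6lirtr$ratrteeaxse
Original string S is at sorted index 8

Answer: 7C6lirtr$ratrteeaxse
8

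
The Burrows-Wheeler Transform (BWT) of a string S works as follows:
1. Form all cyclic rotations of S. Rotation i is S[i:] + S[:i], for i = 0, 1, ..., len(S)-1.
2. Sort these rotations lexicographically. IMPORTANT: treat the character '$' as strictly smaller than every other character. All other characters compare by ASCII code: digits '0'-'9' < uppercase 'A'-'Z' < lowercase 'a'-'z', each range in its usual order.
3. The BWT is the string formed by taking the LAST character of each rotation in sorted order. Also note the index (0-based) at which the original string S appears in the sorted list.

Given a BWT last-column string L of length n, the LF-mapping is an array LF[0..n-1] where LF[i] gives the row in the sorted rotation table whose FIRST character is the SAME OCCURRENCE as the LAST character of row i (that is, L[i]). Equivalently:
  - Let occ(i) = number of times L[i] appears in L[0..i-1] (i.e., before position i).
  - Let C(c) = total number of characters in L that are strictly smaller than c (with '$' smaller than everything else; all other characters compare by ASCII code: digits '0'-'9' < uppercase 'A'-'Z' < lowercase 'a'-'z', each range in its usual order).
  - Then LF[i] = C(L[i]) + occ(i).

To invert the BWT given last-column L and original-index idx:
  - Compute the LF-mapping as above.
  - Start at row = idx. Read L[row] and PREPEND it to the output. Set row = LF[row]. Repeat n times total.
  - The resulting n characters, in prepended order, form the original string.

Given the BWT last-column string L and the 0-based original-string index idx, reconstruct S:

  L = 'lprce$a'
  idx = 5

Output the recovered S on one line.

LF mapping: 4 5 6 2 3 0 1
Walk LF starting at row 5, prepending L[row]:
  step 1: row=5, L[5]='$', prepend. Next row=LF[5]=0
  step 2: row=0, L[0]='l', prepend. Next row=LF[0]=4
  step 3: row=4, L[4]='e', prepend. Next row=LF[4]=3
  step 4: row=3, L[3]='c', prepend. Next row=LF[3]=2
  step 5: row=2, L[2]='r', prepend. Next row=LF[2]=6
  step 6: row=6, L[6]='a', prepend. Next row=LF[6]=1
  step 7: row=1, L[1]='p', prepend. Next row=LF[1]=5
Reversed output: parcel$

Answer: parcel$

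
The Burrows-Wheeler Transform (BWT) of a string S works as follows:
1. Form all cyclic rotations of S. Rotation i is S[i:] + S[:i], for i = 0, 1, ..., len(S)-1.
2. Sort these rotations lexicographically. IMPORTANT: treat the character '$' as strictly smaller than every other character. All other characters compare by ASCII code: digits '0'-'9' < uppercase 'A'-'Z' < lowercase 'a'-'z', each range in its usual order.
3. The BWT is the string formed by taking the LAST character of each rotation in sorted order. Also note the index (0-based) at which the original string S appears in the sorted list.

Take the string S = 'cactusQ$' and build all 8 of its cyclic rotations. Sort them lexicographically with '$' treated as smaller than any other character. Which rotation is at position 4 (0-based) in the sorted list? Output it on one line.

All 8 rotations (rotation i = S[i:]+S[:i]):
  rot[0] = cactusQ$
  rot[1] = actusQ$c
  rot[2] = ctusQ$ca
  rot[3] = tusQ$cac
  rot[4] = usQ$cact
  rot[5] = sQ$cactu
  rot[6] = Q$cactus
  rot[7] = $cactusQ
Sorted (with $ < everything):
  sorted[0] = $cactusQ
  sorted[1] = Q$cactus
  sorted[2] = actusQ$c
  sorted[3] = cactusQ$
  sorted[4] = ctusQ$ca
  sorted[5] = sQ$cactu
  sorted[6] = tusQ$cac
  sorted[7] = usQ$cact
sorted[4] = ctusQ$ca

Answer: ctusQ$ca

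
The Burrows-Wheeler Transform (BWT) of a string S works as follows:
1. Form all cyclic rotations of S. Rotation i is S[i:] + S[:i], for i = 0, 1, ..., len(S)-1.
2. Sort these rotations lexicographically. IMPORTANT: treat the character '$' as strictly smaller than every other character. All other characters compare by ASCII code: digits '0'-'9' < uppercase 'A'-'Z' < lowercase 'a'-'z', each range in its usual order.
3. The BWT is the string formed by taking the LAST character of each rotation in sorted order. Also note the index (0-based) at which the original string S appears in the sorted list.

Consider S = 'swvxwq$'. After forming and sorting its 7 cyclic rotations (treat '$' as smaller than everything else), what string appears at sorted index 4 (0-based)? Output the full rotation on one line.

All 7 rotations (rotation i = S[i:]+S[:i]):
  rot[0] = swvxwq$
  rot[1] = wvxwq$s
  rot[2] = vxwq$sw
  rot[3] = xwq$swv
  rot[4] = wq$swvx
  rot[5] = q$swvxw
  rot[6] = $swvxwq
Sorted (with $ < everything):
  sorted[0] = $swvxwq
  sorted[1] = q$swvxw
  sorted[2] = swvxwq$
  sorted[3] = vxwq$sw
  sorted[4] = wq$swvx
  sorted[5] = wvxwq$s
  sorted[6] = xwq$swv
sorted[4] = wq$swvx

Answer: wq$swvx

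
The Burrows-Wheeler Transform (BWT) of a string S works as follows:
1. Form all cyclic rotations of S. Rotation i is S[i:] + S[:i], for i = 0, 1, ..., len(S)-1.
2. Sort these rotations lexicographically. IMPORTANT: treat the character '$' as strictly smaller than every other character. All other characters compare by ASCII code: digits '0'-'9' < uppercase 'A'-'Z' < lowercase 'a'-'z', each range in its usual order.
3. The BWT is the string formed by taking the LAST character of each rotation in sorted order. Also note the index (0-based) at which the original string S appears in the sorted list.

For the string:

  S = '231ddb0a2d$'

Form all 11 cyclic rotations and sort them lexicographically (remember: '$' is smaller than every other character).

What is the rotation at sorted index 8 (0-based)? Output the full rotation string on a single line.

All 11 rotations (rotation i = S[i:]+S[:i]):
  rot[0] = 231ddb0a2d$
  rot[1] = 31ddb0a2d$2
  rot[2] = 1ddb0a2d$23
  rot[3] = ddb0a2d$231
  rot[4] = db0a2d$231d
  rot[5] = b0a2d$231dd
  rot[6] = 0a2d$231ddb
  rot[7] = a2d$231ddb0
  rot[8] = 2d$231ddb0a
  rot[9] = d$231ddb0a2
  rot[10] = $231ddb0a2d
Sorted (with $ < everything):
  sorted[0] = $231ddb0a2d
  sorted[1] = 0a2d$231ddb
  sorted[2] = 1ddb0a2d$23
  sorted[3] = 231ddb0a2d$
  sorted[4] = 2d$231ddb0a
  sorted[5] = 31ddb0a2d$2
  sorted[6] = a2d$231ddb0
  sorted[7] = b0a2d$231dd
  sorted[8] = d$231ddb0a2
  sorted[9] = db0a2d$231d
  sorted[10] = ddb0a2d$231
sorted[8] = d$231ddb0a2

Answer: d$231ddb0a2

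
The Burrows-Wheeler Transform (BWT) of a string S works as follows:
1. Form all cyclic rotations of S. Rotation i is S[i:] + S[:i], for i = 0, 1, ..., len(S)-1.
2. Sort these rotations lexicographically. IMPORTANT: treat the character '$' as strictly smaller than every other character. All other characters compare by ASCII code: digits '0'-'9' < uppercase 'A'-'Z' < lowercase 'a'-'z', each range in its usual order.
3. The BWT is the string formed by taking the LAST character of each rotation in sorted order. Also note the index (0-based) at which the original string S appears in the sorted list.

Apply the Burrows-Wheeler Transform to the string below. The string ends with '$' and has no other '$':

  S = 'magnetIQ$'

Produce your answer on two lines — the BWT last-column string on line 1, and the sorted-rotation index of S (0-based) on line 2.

All 9 rotations (rotation i = S[i:]+S[:i]):
  rot[0] = magnetIQ$
  rot[1] = agnetIQ$m
  rot[2] = gnetIQ$ma
  rot[3] = netIQ$mag
  rot[4] = etIQ$magn
  rot[5] = tIQ$magne
  rot[6] = IQ$magnet
  rot[7] = Q$magnetI
  rot[8] = $magnetIQ
Sorted (with $ < everything):
  sorted[0] = $magnetIQ  (last char: 'Q')
  sorted[1] = IQ$magnet  (last char: 't')
  sorted[2] = Q$magnetI  (last char: 'I')
  sorted[3] = agnetIQ$m  (last char: 'm')
  sorted[4] = etIQ$magn  (last char: 'n')
  sorted[5] = gnetIQ$ma  (last char: 'a')
  sorted[6] = magnetIQ$  (last char: '$')
  sorted[7] = netIQ$mag  (last char: 'g')
  sorted[8] = tIQ$magne  (last char: 'e')
Last column: QtImna$ge
Original string S is at sorted index 6

Answer: QtImna$ge
6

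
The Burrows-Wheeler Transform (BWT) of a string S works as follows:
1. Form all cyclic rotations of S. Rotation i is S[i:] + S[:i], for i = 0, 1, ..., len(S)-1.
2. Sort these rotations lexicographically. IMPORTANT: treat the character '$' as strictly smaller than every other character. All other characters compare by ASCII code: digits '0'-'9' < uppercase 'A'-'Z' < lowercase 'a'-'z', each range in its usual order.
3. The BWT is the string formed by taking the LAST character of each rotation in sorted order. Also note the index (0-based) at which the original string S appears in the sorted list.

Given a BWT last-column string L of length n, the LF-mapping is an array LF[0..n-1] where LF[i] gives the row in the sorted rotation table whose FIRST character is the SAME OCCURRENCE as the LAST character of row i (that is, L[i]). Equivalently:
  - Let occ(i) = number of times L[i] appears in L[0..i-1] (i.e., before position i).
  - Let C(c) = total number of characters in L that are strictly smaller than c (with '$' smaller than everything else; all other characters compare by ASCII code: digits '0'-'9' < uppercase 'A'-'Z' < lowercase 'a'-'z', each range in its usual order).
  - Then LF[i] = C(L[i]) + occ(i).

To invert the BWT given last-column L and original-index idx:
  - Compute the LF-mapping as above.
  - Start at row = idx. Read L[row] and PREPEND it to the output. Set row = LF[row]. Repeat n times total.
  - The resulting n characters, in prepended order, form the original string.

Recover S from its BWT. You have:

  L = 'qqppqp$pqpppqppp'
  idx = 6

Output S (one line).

LF mapping: 11 12 1 2 13 3 0 4 14 5 6 7 15 8 9 10
Walk LF starting at row 6, prepending L[row]:
  step 1: row=6, L[6]='$', prepend. Next row=LF[6]=0
  step 2: row=0, L[0]='q', prepend. Next row=LF[0]=11
  step 3: row=11, L[11]='p', prepend. Next row=LF[11]=7
  step 4: row=7, L[7]='p', prepend. Next row=LF[7]=4
  step 5: row=4, L[4]='q', prepend. Next row=LF[4]=13
  step 6: row=13, L[13]='p', prepend. Next row=LF[13]=8
  step 7: row=8, L[8]='q', prepend. Next row=LF[8]=14
  step 8: row=14, L[14]='p', prepend. Next row=LF[14]=9
  step 9: row=9, L[9]='p', prepend. Next row=LF[9]=5
  step 10: row=5, L[5]='p', prepend. Next row=LF[5]=3
  step 11: row=3, L[3]='p', prepend. Next row=LF[3]=2
  step 12: row=2, L[2]='p', prepend. Next row=LF[2]=1
  step 13: row=1, L[1]='q', prepend. Next row=LF[1]=12
  step 14: row=12, L[12]='q', prepend. Next row=LF[12]=15
  step 15: row=15, L[15]='p', prepend. Next row=LF[15]=10
  step 16: row=10, L[10]='p', prepend. Next row=LF[10]=6
Reversed output: ppqqpppppqpqppq$

Answer: ppqqpppppqpqppq$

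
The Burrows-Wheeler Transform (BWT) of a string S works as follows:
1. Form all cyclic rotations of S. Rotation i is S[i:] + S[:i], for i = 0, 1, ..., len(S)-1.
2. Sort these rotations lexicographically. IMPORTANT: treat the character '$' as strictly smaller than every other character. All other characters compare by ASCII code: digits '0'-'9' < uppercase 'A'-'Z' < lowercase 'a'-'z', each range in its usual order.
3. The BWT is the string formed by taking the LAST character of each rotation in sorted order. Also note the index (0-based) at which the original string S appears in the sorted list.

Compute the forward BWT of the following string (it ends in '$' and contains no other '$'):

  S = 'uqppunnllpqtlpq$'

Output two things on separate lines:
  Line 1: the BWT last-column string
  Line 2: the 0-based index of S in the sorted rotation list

Answer: qntlnuqllppupqp$
15

Derivation:
All 16 rotations (rotation i = S[i:]+S[:i]):
  rot[0] = uqppunnllpqtlpq$
  rot[1] = qppunnllpqtlpq$u
  rot[2] = ppunnllpqtlpq$uq
  rot[3] = punnllpqtlpq$uqp
  rot[4] = unnllpqtlpq$uqpp
  rot[5] = nnllpqtlpq$uqppu
  rot[6] = nllpqtlpq$uqppun
  rot[7] = llpqtlpq$uqppunn
  rot[8] = lpqtlpq$uqppunnl
  rot[9] = pqtlpq$uqppunnll
  rot[10] = qtlpq$uqppunnllp
  rot[11] = tlpq$uqppunnllpq
  rot[12] = lpq$uqppunnllpqt
  rot[13] = pq$uqppunnllpqtl
  rot[14] = q$uqppunnllpqtlp
  rot[15] = $uqppunnllpqtlpq
Sorted (with $ < everything):
  sorted[0] = $uqppunnllpqtlpq  (last char: 'q')
  sorted[1] = llpqtlpq$uqppunn  (last char: 'n')
  sorted[2] = lpq$uqppunnllpqt  (last char: 't')
  sorted[3] = lpqtlpq$uqppunnl  (last char: 'l')
  sorted[4] = nllpqtlpq$uqppun  (last char: 'n')
  sorted[5] = nnllpqtlpq$uqppu  (last char: 'u')
  sorted[6] = ppunnllpqtlpq$uq  (last char: 'q')
  sorted[7] = pq$uqppunnllpqtl  (last char: 'l')
  sorted[8] = pqtlpq$uqppunnll  (last char: 'l')
  sorted[9] = punnllpqtlpq$uqp  (last char: 'p')
  sorted[10] = q$uqppunnllpqtlp  (last char: 'p')
  sorted[11] = qppunnllpqtlpq$u  (last char: 'u')
  sorted[12] = qtlpq$uqppunnllp  (last char: 'p')
  sorted[13] = tlpq$uqppunnllpq  (last char: 'q')
  sorted[14] = unnllpqtlpq$uqpp  (last char: 'p')
  sorted[15] = uqppunnllpqtlpq$  (last char: '$')
Last column: qntlnuqllppupqp$
Original string S is at sorted index 15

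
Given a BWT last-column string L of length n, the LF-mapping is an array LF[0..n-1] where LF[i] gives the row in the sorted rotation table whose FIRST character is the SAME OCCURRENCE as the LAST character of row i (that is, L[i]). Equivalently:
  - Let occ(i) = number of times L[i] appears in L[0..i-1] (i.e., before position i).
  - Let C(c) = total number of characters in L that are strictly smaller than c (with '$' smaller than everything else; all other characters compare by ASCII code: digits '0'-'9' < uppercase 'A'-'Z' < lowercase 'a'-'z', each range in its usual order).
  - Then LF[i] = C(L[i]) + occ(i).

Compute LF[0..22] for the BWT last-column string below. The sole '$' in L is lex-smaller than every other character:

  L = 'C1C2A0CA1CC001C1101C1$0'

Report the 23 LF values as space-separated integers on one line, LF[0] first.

Answer: 16 6 17 13 14 1 18 15 7 19 20 2 3 8 21 9 10 4 11 22 12 0 5

Derivation:
Char counts: '$':1, '0':5, '1':7, '2':1, 'A':2, 'C':7
C (first-col start): C('$')=0, C('0')=1, C('1')=6, C('2')=13, C('A')=14, C('C')=16
L[0]='C': occ=0, LF[0]=C('C')+0=16+0=16
L[1]='1': occ=0, LF[1]=C('1')+0=6+0=6
L[2]='C': occ=1, LF[2]=C('C')+1=16+1=17
L[3]='2': occ=0, LF[3]=C('2')+0=13+0=13
L[4]='A': occ=0, LF[4]=C('A')+0=14+0=14
L[5]='0': occ=0, LF[5]=C('0')+0=1+0=1
L[6]='C': occ=2, LF[6]=C('C')+2=16+2=18
L[7]='A': occ=1, LF[7]=C('A')+1=14+1=15
L[8]='1': occ=1, LF[8]=C('1')+1=6+1=7
L[9]='C': occ=3, LF[9]=C('C')+3=16+3=19
L[10]='C': occ=4, LF[10]=C('C')+4=16+4=20
L[11]='0': occ=1, LF[11]=C('0')+1=1+1=2
L[12]='0': occ=2, LF[12]=C('0')+2=1+2=3
L[13]='1': occ=2, LF[13]=C('1')+2=6+2=8
L[14]='C': occ=5, LF[14]=C('C')+5=16+5=21
L[15]='1': occ=3, LF[15]=C('1')+3=6+3=9
L[16]='1': occ=4, LF[16]=C('1')+4=6+4=10
L[17]='0': occ=3, LF[17]=C('0')+3=1+3=4
L[18]='1': occ=5, LF[18]=C('1')+5=6+5=11
L[19]='C': occ=6, LF[19]=C('C')+6=16+6=22
L[20]='1': occ=6, LF[20]=C('1')+6=6+6=12
L[21]='$': occ=0, LF[21]=C('$')+0=0+0=0
L[22]='0': occ=4, LF[22]=C('0')+4=1+4=5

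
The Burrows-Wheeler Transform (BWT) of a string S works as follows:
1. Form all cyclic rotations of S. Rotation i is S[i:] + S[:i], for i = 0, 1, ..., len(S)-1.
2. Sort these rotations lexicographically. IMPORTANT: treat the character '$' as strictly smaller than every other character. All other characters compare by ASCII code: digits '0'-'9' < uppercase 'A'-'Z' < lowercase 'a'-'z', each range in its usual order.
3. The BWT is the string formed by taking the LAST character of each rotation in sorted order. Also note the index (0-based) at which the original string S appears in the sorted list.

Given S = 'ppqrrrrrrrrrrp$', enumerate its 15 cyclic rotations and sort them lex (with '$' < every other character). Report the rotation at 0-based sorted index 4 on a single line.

All 15 rotations (rotation i = S[i:]+S[:i]):
  rot[0] = ppqrrrrrrrrrrp$
  rot[1] = pqrrrrrrrrrrp$p
  rot[2] = qrrrrrrrrrrp$pp
  rot[3] = rrrrrrrrrrp$ppq
  rot[4] = rrrrrrrrrp$ppqr
  rot[5] = rrrrrrrrp$ppqrr
  rot[6] = rrrrrrrp$ppqrrr
  rot[7] = rrrrrrp$ppqrrrr
  rot[8] = rrrrrp$ppqrrrrr
  rot[9] = rrrrp$ppqrrrrrr
  rot[10] = rrrp$ppqrrrrrrr
  rot[11] = rrp$ppqrrrrrrrr
  rot[12] = rp$ppqrrrrrrrrr
  rot[13] = p$ppqrrrrrrrrrr
  rot[14] = $ppqrrrrrrrrrrp
Sorted (with $ < everything):
  sorted[0] = $ppqrrrrrrrrrrp
  sorted[1] = p$ppqrrrrrrrrrr
  sorted[2] = ppqrrrrrrrrrrp$
  sorted[3] = pqrrrrrrrrrrp$p
  sorted[4] = qrrrrrrrrrrp$pp
  sorted[5] = rp$ppqrrrrrrrrr
  sorted[6] = rrp$ppqrrrrrrrr
  sorted[7] = rrrp$ppqrrrrrrr
  sorted[8] = rrrrp$ppqrrrrrr
  sorted[9] = rrrrrp$ppqrrrrr
  sorted[10] = rrrrrrp$ppqrrrr
  sorted[11] = rrrrrrrp$ppqrrr
  sorted[12] = rrrrrrrrp$ppqrr
  sorted[13] = rrrrrrrrrp$ppqr
  sorted[14] = rrrrrrrrrrp$ppq
sorted[4] = qrrrrrrrrrrp$pp

Answer: qrrrrrrrrrrp$pp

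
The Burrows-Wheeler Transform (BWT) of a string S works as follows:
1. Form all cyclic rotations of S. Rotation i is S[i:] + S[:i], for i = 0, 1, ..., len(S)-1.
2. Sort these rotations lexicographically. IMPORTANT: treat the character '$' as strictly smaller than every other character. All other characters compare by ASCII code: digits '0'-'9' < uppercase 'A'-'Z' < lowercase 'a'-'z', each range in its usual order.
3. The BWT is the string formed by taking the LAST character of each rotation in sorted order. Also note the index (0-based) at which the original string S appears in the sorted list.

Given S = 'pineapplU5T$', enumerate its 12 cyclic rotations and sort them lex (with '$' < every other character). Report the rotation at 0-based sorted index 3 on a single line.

Answer: U5T$pineappl

Derivation:
All 12 rotations (rotation i = S[i:]+S[:i]):
  rot[0] = pineapplU5T$
  rot[1] = ineapplU5T$p
  rot[2] = neapplU5T$pi
  rot[3] = eapplU5T$pin
  rot[4] = applU5T$pine
  rot[5] = pplU5T$pinea
  rot[6] = plU5T$pineap
  rot[7] = lU5T$pineapp
  rot[8] = U5T$pineappl
  rot[9] = 5T$pineapplU
  rot[10] = T$pineapplU5
  rot[11] = $pineapplU5T
Sorted (with $ < everything):
  sorted[0] = $pineapplU5T
  sorted[1] = 5T$pineapplU
  sorted[2] = T$pineapplU5
  sorted[3] = U5T$pineappl
  sorted[4] = applU5T$pine
  sorted[5] = eapplU5T$pin
  sorted[6] = ineapplU5T$p
  sorted[7] = lU5T$pineapp
  sorted[8] = neapplU5T$pi
  sorted[9] = pineapplU5T$
  sorted[10] = plU5T$pineap
  sorted[11] = pplU5T$pinea
sorted[3] = U5T$pineappl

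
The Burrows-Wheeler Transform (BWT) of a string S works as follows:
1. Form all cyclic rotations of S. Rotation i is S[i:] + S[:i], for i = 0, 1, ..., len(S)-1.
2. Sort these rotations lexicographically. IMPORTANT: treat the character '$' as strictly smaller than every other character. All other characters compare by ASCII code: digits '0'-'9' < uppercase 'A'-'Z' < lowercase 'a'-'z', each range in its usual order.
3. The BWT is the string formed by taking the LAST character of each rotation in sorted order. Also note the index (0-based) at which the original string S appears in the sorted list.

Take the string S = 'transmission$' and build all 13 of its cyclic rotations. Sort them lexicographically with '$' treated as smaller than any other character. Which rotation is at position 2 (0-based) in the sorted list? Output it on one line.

Answer: ion$transmiss

Derivation:
All 13 rotations (rotation i = S[i:]+S[:i]):
  rot[0] = transmission$
  rot[1] = ransmission$t
  rot[2] = ansmission$tr
  rot[3] = nsmission$tra
  rot[4] = smission$tran
  rot[5] = mission$trans
  rot[6] = ission$transm
  rot[7] = ssion$transmi
  rot[8] = sion$transmis
  rot[9] = ion$transmiss
  rot[10] = on$transmissi
  rot[11] = n$transmissio
  rot[12] = $transmission
Sorted (with $ < everything):
  sorted[0] = $transmission
  sorted[1] = ansmission$tr
  sorted[2] = ion$transmiss
  sorted[3] = ission$transm
  sorted[4] = mission$trans
  sorted[5] = n$transmissio
  sorted[6] = nsmission$tra
  sorted[7] = on$transmissi
  sorted[8] = ransmission$t
  sorted[9] = sion$transmis
  sorted[10] = smission$tran
  sorted[11] = ssion$transmi
  sorted[12] = transmission$
sorted[2] = ion$transmiss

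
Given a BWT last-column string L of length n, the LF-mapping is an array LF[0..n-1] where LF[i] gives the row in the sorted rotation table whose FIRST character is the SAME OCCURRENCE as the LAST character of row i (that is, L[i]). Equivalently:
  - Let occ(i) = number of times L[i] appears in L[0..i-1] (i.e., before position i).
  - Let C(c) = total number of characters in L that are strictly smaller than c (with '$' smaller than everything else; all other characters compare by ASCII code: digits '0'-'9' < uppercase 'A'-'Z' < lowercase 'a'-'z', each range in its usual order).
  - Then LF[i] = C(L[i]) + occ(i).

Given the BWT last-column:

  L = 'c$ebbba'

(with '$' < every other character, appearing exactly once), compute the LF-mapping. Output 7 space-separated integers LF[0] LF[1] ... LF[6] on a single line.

Char counts: '$':1, 'a':1, 'b':3, 'c':1, 'e':1
C (first-col start): C('$')=0, C('a')=1, C('b')=2, C('c')=5, C('e')=6
L[0]='c': occ=0, LF[0]=C('c')+0=5+0=5
L[1]='$': occ=0, LF[1]=C('$')+0=0+0=0
L[2]='e': occ=0, LF[2]=C('e')+0=6+0=6
L[3]='b': occ=0, LF[3]=C('b')+0=2+0=2
L[4]='b': occ=1, LF[4]=C('b')+1=2+1=3
L[5]='b': occ=2, LF[5]=C('b')+2=2+2=4
L[6]='a': occ=0, LF[6]=C('a')+0=1+0=1

Answer: 5 0 6 2 3 4 1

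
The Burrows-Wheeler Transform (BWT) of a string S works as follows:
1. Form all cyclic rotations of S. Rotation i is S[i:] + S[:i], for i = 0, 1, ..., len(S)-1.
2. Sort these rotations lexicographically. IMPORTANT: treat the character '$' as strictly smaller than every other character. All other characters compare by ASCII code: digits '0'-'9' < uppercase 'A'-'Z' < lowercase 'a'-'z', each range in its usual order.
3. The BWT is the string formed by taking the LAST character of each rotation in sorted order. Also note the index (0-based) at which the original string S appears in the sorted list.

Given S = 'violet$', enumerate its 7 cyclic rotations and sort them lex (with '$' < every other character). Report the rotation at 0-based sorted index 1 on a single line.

Answer: et$viol

Derivation:
All 7 rotations (rotation i = S[i:]+S[:i]):
  rot[0] = violet$
  rot[1] = iolet$v
  rot[2] = olet$vi
  rot[3] = let$vio
  rot[4] = et$viol
  rot[5] = t$viole
  rot[6] = $violet
Sorted (with $ < everything):
  sorted[0] = $violet
  sorted[1] = et$viol
  sorted[2] = iolet$v
  sorted[3] = let$vio
  sorted[4] = olet$vi
  sorted[5] = t$viole
  sorted[6] = violet$
sorted[1] = et$viol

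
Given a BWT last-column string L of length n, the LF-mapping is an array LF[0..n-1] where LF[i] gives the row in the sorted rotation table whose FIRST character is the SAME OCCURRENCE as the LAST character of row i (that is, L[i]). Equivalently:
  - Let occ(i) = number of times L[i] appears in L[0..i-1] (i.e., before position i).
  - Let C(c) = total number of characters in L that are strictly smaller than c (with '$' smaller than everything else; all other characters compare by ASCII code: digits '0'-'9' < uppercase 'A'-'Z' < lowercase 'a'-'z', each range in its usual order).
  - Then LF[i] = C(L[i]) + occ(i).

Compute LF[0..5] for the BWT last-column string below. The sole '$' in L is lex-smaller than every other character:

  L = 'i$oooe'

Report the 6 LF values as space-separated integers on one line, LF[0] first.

Answer: 2 0 3 4 5 1

Derivation:
Char counts: '$':1, 'e':1, 'i':1, 'o':3
C (first-col start): C('$')=0, C('e')=1, C('i')=2, C('o')=3
L[0]='i': occ=0, LF[0]=C('i')+0=2+0=2
L[1]='$': occ=0, LF[1]=C('$')+0=0+0=0
L[2]='o': occ=0, LF[2]=C('o')+0=3+0=3
L[3]='o': occ=1, LF[3]=C('o')+1=3+1=4
L[4]='o': occ=2, LF[4]=C('o')+2=3+2=5
L[5]='e': occ=0, LF[5]=C('e')+0=1+0=1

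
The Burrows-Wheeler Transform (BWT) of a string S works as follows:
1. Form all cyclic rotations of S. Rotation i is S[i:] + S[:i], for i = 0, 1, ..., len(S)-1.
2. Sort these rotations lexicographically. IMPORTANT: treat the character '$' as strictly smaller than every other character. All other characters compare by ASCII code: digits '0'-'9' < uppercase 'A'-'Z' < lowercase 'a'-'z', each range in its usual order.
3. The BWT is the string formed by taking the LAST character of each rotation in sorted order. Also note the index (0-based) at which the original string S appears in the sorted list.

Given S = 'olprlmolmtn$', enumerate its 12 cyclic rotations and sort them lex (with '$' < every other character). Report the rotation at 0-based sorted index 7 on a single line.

Answer: olmtn$olprlm

Derivation:
All 12 rotations (rotation i = S[i:]+S[:i]):
  rot[0] = olprlmolmtn$
  rot[1] = lprlmolmtn$o
  rot[2] = prlmolmtn$ol
  rot[3] = rlmolmtn$olp
  rot[4] = lmolmtn$olpr
  rot[5] = molmtn$olprl
  rot[6] = olmtn$olprlm
  rot[7] = lmtn$olprlmo
  rot[8] = mtn$olprlmol
  rot[9] = tn$olprlmolm
  rot[10] = n$olprlmolmt
  rot[11] = $olprlmolmtn
Sorted (with $ < everything):
  sorted[0] = $olprlmolmtn
  sorted[1] = lmolmtn$olpr
  sorted[2] = lmtn$olprlmo
  sorted[3] = lprlmolmtn$o
  sorted[4] = molmtn$olprl
  sorted[5] = mtn$olprlmol
  sorted[6] = n$olprlmolmt
  sorted[7] = olmtn$olprlm
  sorted[8] = olprlmolmtn$
  sorted[9] = prlmolmtn$ol
  sorted[10] = rlmolmtn$olp
  sorted[11] = tn$olprlmolm
sorted[7] = olmtn$olprlm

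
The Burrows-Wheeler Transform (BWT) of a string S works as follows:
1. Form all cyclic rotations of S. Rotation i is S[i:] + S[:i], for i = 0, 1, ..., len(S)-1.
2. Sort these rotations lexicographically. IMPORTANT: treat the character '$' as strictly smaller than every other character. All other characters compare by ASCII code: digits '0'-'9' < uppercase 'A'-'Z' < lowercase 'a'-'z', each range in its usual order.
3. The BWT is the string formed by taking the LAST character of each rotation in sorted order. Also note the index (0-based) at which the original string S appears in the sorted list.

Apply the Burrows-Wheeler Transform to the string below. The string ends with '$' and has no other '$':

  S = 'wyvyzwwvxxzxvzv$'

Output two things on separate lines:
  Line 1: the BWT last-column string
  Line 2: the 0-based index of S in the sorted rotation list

Answer: vzwyxwz$zvxwvvyx
7

Derivation:
All 16 rotations (rotation i = S[i:]+S[:i]):
  rot[0] = wyvyzwwvxxzxvzv$
  rot[1] = yvyzwwvxxzxvzv$w
  rot[2] = vyzwwvxxzxvzv$wy
  rot[3] = yzwwvxxzxvzv$wyv
  rot[4] = zwwvxxzxvzv$wyvy
  rot[5] = wwvxxzxvzv$wyvyz
  rot[6] = wvxxzxvzv$wyvyzw
  rot[7] = vxxzxvzv$wyvyzww
  rot[8] = xxzxvzv$wyvyzwwv
  rot[9] = xzxvzv$wyvyzwwvx
  rot[10] = zxvzv$wyvyzwwvxx
  rot[11] = xvzv$wyvyzwwvxxz
  rot[12] = vzv$wyvyzwwvxxzx
  rot[13] = zv$wyvyzwwvxxzxv
  rot[14] = v$wyvyzwwvxxzxvz
  rot[15] = $wyvyzwwvxxzxvzv
Sorted (with $ < everything):
  sorted[0] = $wyvyzwwvxxzxvzv  (last char: 'v')
  sorted[1] = v$wyvyzwwvxxzxvz  (last char: 'z')
  sorted[2] = vxxzxvzv$wyvyzww  (last char: 'w')
  sorted[3] = vyzwwvxxzxvzv$wy  (last char: 'y')
  sorted[4] = vzv$wyvyzwwvxxzx  (last char: 'x')
  sorted[5] = wvxxzxvzv$wyvyzw  (last char: 'w')
  sorted[6] = wwvxxzxvzv$wyvyz  (last char: 'z')
  sorted[7] = wyvyzwwvxxzxvzv$  (last char: '$')
  sorted[8] = xvzv$wyvyzwwvxxz  (last char: 'z')
  sorted[9] = xxzxvzv$wyvyzwwv  (last char: 'v')
  sorted[10] = xzxvzv$wyvyzwwvx  (last char: 'x')
  sorted[11] = yvyzwwvxxzxvzv$w  (last char: 'w')
  sorted[12] = yzwwvxxzxvzv$wyv  (last char: 'v')
  sorted[13] = zv$wyvyzwwvxxzxv  (last char: 'v')
  sorted[14] = zwwvxxzxvzv$wyvy  (last char: 'y')
  sorted[15] = zxvzv$wyvyzwwvxx  (last char: 'x')
Last column: vzwyxwz$zvxwvvyx
Original string S is at sorted index 7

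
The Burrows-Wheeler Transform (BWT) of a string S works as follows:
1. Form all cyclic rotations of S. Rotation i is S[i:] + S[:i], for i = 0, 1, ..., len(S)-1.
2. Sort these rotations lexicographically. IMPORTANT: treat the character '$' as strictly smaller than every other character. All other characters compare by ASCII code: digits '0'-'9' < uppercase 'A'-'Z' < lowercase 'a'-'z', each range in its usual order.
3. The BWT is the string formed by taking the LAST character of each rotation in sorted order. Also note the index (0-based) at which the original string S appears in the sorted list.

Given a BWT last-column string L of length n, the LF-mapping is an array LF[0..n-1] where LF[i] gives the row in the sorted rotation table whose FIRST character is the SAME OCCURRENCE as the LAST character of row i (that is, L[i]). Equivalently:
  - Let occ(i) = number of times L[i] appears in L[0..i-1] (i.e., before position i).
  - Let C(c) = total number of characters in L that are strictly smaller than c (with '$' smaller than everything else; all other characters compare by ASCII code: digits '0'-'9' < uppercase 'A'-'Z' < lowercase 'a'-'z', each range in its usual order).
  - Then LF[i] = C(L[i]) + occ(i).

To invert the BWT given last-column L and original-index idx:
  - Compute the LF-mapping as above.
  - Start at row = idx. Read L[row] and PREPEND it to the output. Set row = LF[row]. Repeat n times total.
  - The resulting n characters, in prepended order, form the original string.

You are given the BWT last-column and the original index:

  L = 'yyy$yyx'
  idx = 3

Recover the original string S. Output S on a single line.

LF mapping: 2 3 4 0 5 6 1
Walk LF starting at row 3, prepending L[row]:
  step 1: row=3, L[3]='$', prepend. Next row=LF[3]=0
  step 2: row=0, L[0]='y', prepend. Next row=LF[0]=2
  step 3: row=2, L[2]='y', prepend. Next row=LF[2]=4
  step 4: row=4, L[4]='y', prepend. Next row=LF[4]=5
  step 5: row=5, L[5]='y', prepend. Next row=LF[5]=6
  step 6: row=6, L[6]='x', prepend. Next row=LF[6]=1
  step 7: row=1, L[1]='y', prepend. Next row=LF[1]=3
Reversed output: yxyyyy$

Answer: yxyyyy$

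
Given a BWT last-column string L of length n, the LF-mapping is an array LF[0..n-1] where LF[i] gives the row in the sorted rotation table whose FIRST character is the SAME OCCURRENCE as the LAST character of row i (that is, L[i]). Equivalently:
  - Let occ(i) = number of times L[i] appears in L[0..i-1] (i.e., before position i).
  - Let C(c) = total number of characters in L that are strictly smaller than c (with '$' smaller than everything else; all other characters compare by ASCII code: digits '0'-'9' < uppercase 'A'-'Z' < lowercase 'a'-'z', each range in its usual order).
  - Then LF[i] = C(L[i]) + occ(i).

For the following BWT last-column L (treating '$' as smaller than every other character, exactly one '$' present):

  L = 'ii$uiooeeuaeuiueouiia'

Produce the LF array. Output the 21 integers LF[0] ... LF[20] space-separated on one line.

Answer: 7 8 0 16 9 13 14 3 4 17 1 5 18 10 19 6 15 20 11 12 2

Derivation:
Char counts: '$':1, 'a':2, 'e':4, 'i':6, 'o':3, 'u':5
C (first-col start): C('$')=0, C('a')=1, C('e')=3, C('i')=7, C('o')=13, C('u')=16
L[0]='i': occ=0, LF[0]=C('i')+0=7+0=7
L[1]='i': occ=1, LF[1]=C('i')+1=7+1=8
L[2]='$': occ=0, LF[2]=C('$')+0=0+0=0
L[3]='u': occ=0, LF[3]=C('u')+0=16+0=16
L[4]='i': occ=2, LF[4]=C('i')+2=7+2=9
L[5]='o': occ=0, LF[5]=C('o')+0=13+0=13
L[6]='o': occ=1, LF[6]=C('o')+1=13+1=14
L[7]='e': occ=0, LF[7]=C('e')+0=3+0=3
L[8]='e': occ=1, LF[8]=C('e')+1=3+1=4
L[9]='u': occ=1, LF[9]=C('u')+1=16+1=17
L[10]='a': occ=0, LF[10]=C('a')+0=1+0=1
L[11]='e': occ=2, LF[11]=C('e')+2=3+2=5
L[12]='u': occ=2, LF[12]=C('u')+2=16+2=18
L[13]='i': occ=3, LF[13]=C('i')+3=7+3=10
L[14]='u': occ=3, LF[14]=C('u')+3=16+3=19
L[15]='e': occ=3, LF[15]=C('e')+3=3+3=6
L[16]='o': occ=2, LF[16]=C('o')+2=13+2=15
L[17]='u': occ=4, LF[17]=C('u')+4=16+4=20
L[18]='i': occ=4, LF[18]=C('i')+4=7+4=11
L[19]='i': occ=5, LF[19]=C('i')+5=7+5=12
L[20]='a': occ=1, LF[20]=C('a')+1=1+1=2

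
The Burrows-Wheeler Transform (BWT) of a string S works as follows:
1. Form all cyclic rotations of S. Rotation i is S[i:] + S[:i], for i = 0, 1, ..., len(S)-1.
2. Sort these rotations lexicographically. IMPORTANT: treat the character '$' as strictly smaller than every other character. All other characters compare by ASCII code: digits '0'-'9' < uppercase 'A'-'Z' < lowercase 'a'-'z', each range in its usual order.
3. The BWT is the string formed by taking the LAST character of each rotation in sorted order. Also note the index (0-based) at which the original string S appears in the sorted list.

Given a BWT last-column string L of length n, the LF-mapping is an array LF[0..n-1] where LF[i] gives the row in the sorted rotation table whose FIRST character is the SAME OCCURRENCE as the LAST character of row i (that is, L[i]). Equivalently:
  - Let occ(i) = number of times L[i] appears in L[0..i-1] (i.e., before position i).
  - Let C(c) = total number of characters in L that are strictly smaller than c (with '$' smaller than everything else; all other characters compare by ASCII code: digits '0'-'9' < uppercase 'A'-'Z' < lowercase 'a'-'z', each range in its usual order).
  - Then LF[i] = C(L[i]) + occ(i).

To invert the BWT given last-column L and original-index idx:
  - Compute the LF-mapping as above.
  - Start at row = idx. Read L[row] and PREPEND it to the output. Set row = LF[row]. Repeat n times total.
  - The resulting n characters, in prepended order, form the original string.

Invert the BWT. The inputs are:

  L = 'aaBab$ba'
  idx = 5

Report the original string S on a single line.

Answer: abbaaBa$

Derivation:
LF mapping: 2 3 1 4 6 0 7 5
Walk LF starting at row 5, prepending L[row]:
  step 1: row=5, L[5]='$', prepend. Next row=LF[5]=0
  step 2: row=0, L[0]='a', prepend. Next row=LF[0]=2
  step 3: row=2, L[2]='B', prepend. Next row=LF[2]=1
  step 4: row=1, L[1]='a', prepend. Next row=LF[1]=3
  step 5: row=3, L[3]='a', prepend. Next row=LF[3]=4
  step 6: row=4, L[4]='b', prepend. Next row=LF[4]=6
  step 7: row=6, L[6]='b', prepend. Next row=LF[6]=7
  step 8: row=7, L[7]='a', prepend. Next row=LF[7]=5
Reversed output: abbaaBa$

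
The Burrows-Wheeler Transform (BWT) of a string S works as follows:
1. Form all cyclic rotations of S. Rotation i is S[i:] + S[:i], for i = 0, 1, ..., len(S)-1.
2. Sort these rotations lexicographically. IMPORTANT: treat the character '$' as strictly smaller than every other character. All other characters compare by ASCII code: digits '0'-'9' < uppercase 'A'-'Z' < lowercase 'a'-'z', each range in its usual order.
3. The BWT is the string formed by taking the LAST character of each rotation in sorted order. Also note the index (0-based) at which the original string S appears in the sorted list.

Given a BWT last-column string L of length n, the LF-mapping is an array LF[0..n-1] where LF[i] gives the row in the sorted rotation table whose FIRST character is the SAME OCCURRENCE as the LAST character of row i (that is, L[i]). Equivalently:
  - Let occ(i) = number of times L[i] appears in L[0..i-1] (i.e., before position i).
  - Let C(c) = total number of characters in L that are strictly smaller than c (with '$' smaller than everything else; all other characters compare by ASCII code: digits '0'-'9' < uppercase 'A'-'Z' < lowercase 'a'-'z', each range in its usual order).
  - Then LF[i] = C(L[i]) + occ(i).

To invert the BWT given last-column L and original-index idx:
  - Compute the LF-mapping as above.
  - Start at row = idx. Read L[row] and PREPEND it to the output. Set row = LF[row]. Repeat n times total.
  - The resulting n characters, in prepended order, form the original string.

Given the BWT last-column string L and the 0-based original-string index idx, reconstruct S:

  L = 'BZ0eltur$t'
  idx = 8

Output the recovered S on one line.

LF mapping: 2 3 1 4 5 7 9 6 0 8
Walk LF starting at row 8, prepending L[row]:
  step 1: row=8, L[8]='$', prepend. Next row=LF[8]=0
  step 2: row=0, L[0]='B', prepend. Next row=LF[0]=2
  step 3: row=2, L[2]='0', prepend. Next row=LF[2]=1
  step 4: row=1, L[1]='Z', prepend. Next row=LF[1]=3
  step 5: row=3, L[3]='e', prepend. Next row=LF[3]=4
  step 6: row=4, L[4]='l', prepend. Next row=LF[4]=5
  step 7: row=5, L[5]='t', prepend. Next row=LF[5]=7
  step 8: row=7, L[7]='r', prepend. Next row=LF[7]=6
  step 9: row=6, L[6]='u', prepend. Next row=LF[6]=9
  step 10: row=9, L[9]='t', prepend. Next row=LF[9]=8
Reversed output: turtleZ0B$

Answer: turtleZ0B$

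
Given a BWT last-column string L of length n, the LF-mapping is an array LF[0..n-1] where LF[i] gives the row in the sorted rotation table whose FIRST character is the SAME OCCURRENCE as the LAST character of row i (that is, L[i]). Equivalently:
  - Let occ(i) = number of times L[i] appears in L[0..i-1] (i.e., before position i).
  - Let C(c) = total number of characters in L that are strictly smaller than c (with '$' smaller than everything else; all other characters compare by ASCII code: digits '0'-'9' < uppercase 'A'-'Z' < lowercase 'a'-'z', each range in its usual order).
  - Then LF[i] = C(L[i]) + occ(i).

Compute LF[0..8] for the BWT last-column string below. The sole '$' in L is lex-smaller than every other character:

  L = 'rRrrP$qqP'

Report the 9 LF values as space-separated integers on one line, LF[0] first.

Char counts: '$':1, 'P':2, 'R':1, 'q':2, 'r':3
C (first-col start): C('$')=0, C('P')=1, C('R')=3, C('q')=4, C('r')=6
L[0]='r': occ=0, LF[0]=C('r')+0=6+0=6
L[1]='R': occ=0, LF[1]=C('R')+0=3+0=3
L[2]='r': occ=1, LF[2]=C('r')+1=6+1=7
L[3]='r': occ=2, LF[3]=C('r')+2=6+2=8
L[4]='P': occ=0, LF[4]=C('P')+0=1+0=1
L[5]='$': occ=0, LF[5]=C('$')+0=0+0=0
L[6]='q': occ=0, LF[6]=C('q')+0=4+0=4
L[7]='q': occ=1, LF[7]=C('q')+1=4+1=5
L[8]='P': occ=1, LF[8]=C('P')+1=1+1=2

Answer: 6 3 7 8 1 0 4 5 2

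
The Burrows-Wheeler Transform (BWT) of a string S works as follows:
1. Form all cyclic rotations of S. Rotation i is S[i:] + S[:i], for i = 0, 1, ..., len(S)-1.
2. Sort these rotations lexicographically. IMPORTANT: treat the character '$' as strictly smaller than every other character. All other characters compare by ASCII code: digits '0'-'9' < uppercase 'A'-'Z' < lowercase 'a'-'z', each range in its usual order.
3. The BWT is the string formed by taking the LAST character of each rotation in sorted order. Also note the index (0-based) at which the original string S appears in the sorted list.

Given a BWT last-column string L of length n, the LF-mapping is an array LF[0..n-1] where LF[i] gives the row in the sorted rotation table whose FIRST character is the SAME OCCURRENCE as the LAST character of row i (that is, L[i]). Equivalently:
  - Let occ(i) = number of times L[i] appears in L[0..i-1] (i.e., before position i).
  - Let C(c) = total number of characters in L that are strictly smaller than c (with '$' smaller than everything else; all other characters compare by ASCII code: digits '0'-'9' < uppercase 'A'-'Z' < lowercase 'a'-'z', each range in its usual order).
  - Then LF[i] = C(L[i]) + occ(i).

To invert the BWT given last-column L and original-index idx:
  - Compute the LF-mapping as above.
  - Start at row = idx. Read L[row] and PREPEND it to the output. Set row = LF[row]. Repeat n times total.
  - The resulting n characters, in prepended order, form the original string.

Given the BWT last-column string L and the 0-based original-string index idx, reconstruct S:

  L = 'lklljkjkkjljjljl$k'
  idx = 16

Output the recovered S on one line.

Answer: lljjljkkjjkllkkjl$

Derivation:
LF mapping: 12 7 13 14 1 8 2 9 10 3 15 4 5 16 6 17 0 11
Walk LF starting at row 16, prepending L[row]:
  step 1: row=16, L[16]='$', prepend. Next row=LF[16]=0
  step 2: row=0, L[0]='l', prepend. Next row=LF[0]=12
  step 3: row=12, L[12]='j', prepend. Next row=LF[12]=5
  step 4: row=5, L[5]='k', prepend. Next row=LF[5]=8
  step 5: row=8, L[8]='k', prepend. Next row=LF[8]=10
  step 6: row=10, L[10]='l', prepend. Next row=LF[10]=15
  step 7: row=15, L[15]='l', prepend. Next row=LF[15]=17
  step 8: row=17, L[17]='k', prepend. Next row=LF[17]=11
  step 9: row=11, L[11]='j', prepend. Next row=LF[11]=4
  step 10: row=4, L[4]='j', prepend. Next row=LF[4]=1
  step 11: row=1, L[1]='k', prepend. Next row=LF[1]=7
  step 12: row=7, L[7]='k', prepend. Next row=LF[7]=9
  step 13: row=9, L[9]='j', prepend. Next row=LF[9]=3
  step 14: row=3, L[3]='l', prepend. Next row=LF[3]=14
  step 15: row=14, L[14]='j', prepend. Next row=LF[14]=6
  step 16: row=6, L[6]='j', prepend. Next row=LF[6]=2
  step 17: row=2, L[2]='l', prepend. Next row=LF[2]=13
  step 18: row=13, L[13]='l', prepend. Next row=LF[13]=16
Reversed output: lljjljkkjjkllkkjl$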